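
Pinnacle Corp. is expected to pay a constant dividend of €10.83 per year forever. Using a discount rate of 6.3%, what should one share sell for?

Zero-growth DDM (perpetuity): P₀ = D/r = 10.83 / 0.063 = 171.9048

€171.90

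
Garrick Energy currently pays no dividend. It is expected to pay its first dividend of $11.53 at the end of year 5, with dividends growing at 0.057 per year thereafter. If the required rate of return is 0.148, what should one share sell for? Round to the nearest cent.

$72.95

Deferred-dividend DDM. At t=4 the remaining stream is a growing perpetuity with first payment D_5 = 11.53.
V_4 = D_5/(r−g) = 11.53/(0.148−0.057) = 126.7033
P₀ = V_4/(1+r)^4 = 126.7033/(1+0.148)^4 = 72.9492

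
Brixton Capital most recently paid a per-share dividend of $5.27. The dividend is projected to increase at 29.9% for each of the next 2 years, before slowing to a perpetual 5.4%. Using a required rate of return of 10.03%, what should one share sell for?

$180.78

Two-stage DDM. Project D₁…D_2 at 0.299, terminal growth 0.054, discount at r = 0.1003.
D_1 = 6.8457
D_2 = 8.8926
Terminal value at t=2: TV = D_3/(r−g) = 9.3728/(0.1003−0.054) = 202.4364
P₀ = 6.8457/(1+0.1003)^1 + 8.8926/(1+0.1003)^2 + 202.4364/(1+0.1003)^2 = 180.7785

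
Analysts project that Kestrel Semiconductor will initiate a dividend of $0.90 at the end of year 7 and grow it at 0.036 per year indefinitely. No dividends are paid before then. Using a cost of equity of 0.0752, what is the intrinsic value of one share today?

$14.86

Deferred-dividend DDM. At t=6 the remaining stream is a growing perpetuity with first payment D_7 = 0.90.
V_6 = D_7/(r−g) = 0.90/(0.0752−0.036) = 22.9592
P₀ = V_6/(1+r)^6 = 22.9592/(1+0.0752)^6 = 14.8601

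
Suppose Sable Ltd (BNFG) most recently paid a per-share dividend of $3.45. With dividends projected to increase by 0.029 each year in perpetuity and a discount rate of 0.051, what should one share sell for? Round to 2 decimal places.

Gordon growth model: P₀ = D₁/(r − g). D₁ = 3.45 × (1 + 0.029) = 3.5500.
P₀ = 3.5500 / (0.051 − 0.029) = 3.5500 / 0.022 = 161.3659

$161.37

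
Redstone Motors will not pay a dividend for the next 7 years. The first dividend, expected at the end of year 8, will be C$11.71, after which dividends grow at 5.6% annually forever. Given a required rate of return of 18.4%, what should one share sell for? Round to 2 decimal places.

C$28.05

Deferred-dividend DDM. At t=7 the remaining stream is a growing perpetuity with first payment D_8 = 11.71.
V_7 = D_8/(r−g) = 11.71/(0.184−0.056) = 91.4844
P₀ = V_7/(1+r)^7 = 91.4844/(1+0.184)^7 = 28.0469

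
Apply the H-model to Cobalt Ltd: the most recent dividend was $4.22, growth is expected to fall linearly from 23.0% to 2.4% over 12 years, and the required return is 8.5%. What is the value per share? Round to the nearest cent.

H-model: P₀ = D₀[(1+g_L) + H(g_S−g_L)]/(r−g_L), with H = 12/2 = 6.
P₀ = 4.22 × [(1+0.024) + 6×(0.23−0.024)] / (0.085−0.024)
   = 4.22 × 2.2600 / 0.061 = 156.3475

$156.35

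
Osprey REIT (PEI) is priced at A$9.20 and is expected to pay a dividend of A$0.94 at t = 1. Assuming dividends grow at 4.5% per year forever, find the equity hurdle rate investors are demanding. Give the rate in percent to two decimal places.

Rearranging the constant-growth DDM: r = D₁/P₀ + g.
r = 0.9400 / 9.20 + 0.045 = 0.10217 + 0.045 = 0.14717

14.72%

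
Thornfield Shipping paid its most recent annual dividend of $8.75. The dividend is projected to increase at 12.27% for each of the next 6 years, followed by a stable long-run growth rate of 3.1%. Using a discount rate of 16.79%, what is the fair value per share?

Two-stage DDM. Project D₁…D_6 at 0.1227, terminal growth 0.031, discount at r = 0.1679.
D_1 = 9.8236
D_2 = 11.0290
D_3 = 12.3822
D_4 = 13.9015
D_5 = 15.6073
D_6 = 17.5223
Terminal value at t=6: TV = D_7/(r−g) = 18.0655/(0.1679−0.031) = 131.9610
P₀ = 9.8236/(1+0.1679)^1 + 11.0290/(1+0.1679)^2 + 12.3822/(1+0.1679)^3 + 13.9015/(1+0.1679)^4 + 15.6073/(1+0.1679)^5 + 17.5223/(1+0.1679)^6 + 131.9610/(1+0.1679)^6 = 97.8309

$97.83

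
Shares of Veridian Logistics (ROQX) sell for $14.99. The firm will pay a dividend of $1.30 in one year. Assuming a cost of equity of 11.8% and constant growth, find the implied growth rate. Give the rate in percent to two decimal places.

3.13%

From P₀ = D₁/(r − g), the implied growth is g = r − D₁/P₀.
g = 0.118 − 1.30/14.99 = 0.118 − 0.08672 = 0.03128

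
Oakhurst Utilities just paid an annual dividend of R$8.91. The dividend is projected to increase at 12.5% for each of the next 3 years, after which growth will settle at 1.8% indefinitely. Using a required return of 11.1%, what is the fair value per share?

R$128.67

Two-stage DDM. Project D₁…D_3 at 0.125, terminal growth 0.018, discount at r = 0.111.
D_1 = 10.0237
D_2 = 11.2767
D_3 = 12.6863
Terminal value at t=3: TV = D_4/(r−g) = 12.9147/(0.111−0.018) = 138.8673
P₀ = 10.0237/(1+0.111)^1 + 11.2767/(1+0.111)^2 + 12.6863/(1+0.111)^3 + 138.8673/(1+0.111)^3 = 128.6740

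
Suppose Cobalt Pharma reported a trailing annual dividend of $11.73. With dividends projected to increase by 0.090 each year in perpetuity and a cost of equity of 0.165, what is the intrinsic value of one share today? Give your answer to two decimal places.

Gordon growth model: P₀ = D₁/(r − g). D₁ = 11.73 × (1 + 0.09) = 12.7857.
P₀ = 12.7857 / (0.165 − 0.09) = 12.7857 / 0.075 = 170.4760

$170.48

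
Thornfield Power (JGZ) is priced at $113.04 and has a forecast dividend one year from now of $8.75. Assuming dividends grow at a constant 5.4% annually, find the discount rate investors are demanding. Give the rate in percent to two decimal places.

13.14%

Rearranging the constant-growth DDM: r = D₁/P₀ + g.
r = 8.7500 / 113.04 + 0.054 = 0.07741 + 0.054 = 0.13141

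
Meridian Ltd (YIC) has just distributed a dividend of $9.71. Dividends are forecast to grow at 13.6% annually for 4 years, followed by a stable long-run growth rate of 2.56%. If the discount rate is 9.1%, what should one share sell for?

$222.01

Two-stage DDM. Project D₁…D_4 at 0.136, terminal growth 0.0256, discount at r = 0.091.
D_1 = 11.0306
D_2 = 12.5307
D_3 = 14.2349
D_4 = 16.1708
Terminal value at t=4: TV = D_5/(r−g) = 16.5848/(0.091−0.0256) = 253.5904
P₀ = 11.0306/(1+0.091)^1 + 12.5307/(1+0.091)^2 + 14.2349/(1+0.091)^3 + 16.1708/(1+0.091)^4 + 253.5904/(1+0.091)^4 = 222.0058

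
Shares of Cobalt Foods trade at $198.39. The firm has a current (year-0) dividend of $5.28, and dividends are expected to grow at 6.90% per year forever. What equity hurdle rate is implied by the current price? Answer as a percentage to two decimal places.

9.75%

Rearranging the constant-growth DDM: r = D₁/P₀ + g.
D₁ = 5.28 × (1 + 0.069) = 5.6443.
r = 5.6443 / 198.39 + 0.069 = 0.02845 + 0.069 = 0.09745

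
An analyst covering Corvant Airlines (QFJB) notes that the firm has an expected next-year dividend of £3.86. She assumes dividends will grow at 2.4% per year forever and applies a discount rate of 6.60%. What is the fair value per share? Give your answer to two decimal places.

£91.90

Gordon growth model: P₀ = D₁/(r − g), with D₁ = 3.86 given directly.
P₀ = 3.8600 / (0.066 − 0.024) = 3.8600 / 0.042 = 91.9048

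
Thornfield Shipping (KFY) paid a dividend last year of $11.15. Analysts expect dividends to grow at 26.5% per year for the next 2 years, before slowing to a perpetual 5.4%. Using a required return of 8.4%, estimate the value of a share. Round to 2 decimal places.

Two-stage DDM. Project D₁…D_2 at 0.265, terminal growth 0.054, discount at r = 0.084.
D_1 = 14.1048
D_2 = 17.8425
Terminal value at t=2: TV = D_3/(r−g) = 18.8060/(0.084−0.054) = 626.8668
P₀ = 14.1048/(1+0.084)^1 + 17.8425/(1+0.084)^2 + 626.8668/(1+0.084)^2 = 561.6744

$561.67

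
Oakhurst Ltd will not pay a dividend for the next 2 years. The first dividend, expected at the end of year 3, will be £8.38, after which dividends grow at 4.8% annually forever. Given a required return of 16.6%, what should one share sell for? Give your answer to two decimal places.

£52.24

Deferred-dividend DDM. At t=2 the remaining stream is a growing perpetuity with first payment D_3 = 8.38.
V_2 = D_3/(r−g) = 8.38/(0.166−0.048) = 71.0169
P₀ = V_2/(1+r)^2 = 71.0169/(1+0.166)^2 = 52.2354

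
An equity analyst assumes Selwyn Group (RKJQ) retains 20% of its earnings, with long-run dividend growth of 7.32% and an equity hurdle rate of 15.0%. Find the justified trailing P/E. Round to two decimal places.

11.18

Payout ratio b = 1 − 0.20 = 0.80.
Justified trailing P/E = b(1+g)/(r−g) = 0.80×(1+0.0732)/(0.15−0.0732) = 11.1792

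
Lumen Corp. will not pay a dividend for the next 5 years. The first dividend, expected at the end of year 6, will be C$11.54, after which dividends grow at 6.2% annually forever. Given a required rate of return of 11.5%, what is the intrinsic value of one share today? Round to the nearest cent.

Deferred-dividend DDM. At t=5 the remaining stream is a growing perpetuity with first payment D_6 = 11.54.
V_5 = D_6/(r−g) = 11.54/(0.115−0.062) = 217.7358
P₀ = V_5/(1+r)^5 = 217.7358/(1+0.115)^5 = 126.3443

C$126.34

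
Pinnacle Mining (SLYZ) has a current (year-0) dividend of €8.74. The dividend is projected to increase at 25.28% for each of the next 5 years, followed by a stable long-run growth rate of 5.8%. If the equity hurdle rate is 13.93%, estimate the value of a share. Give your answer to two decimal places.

€241.49

Two-stage DDM. Project D₁…D_5 at 0.2528, terminal growth 0.058, discount at r = 0.1393.
D_1 = 10.9495
D_2 = 13.7175
D_3 = 17.1853
D_4 = 21.5297
D_5 = 26.9724
Terminal value at t=5: TV = D_6/(r−g) = 28.5368/(0.1393−0.058) = 351.0066
P₀ = 10.9495/(1+0.1393)^1 + 13.7175/(1+0.1393)^2 + 17.1853/(1+0.1393)^3 + 21.5297/(1+0.1393)^4 + 26.9724/(1+0.1393)^5 + 351.0066/(1+0.1393)^5 = 241.4928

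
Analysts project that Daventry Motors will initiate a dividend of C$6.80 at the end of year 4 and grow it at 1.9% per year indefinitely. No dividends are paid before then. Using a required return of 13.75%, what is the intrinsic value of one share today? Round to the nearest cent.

Deferred-dividend DDM. At t=3 the remaining stream is a growing perpetuity with first payment D_4 = 6.80.
V_3 = D_4/(r−g) = 6.80/(0.1375−0.019) = 57.3840
P₀ = V_3/(1+r)^3 = 57.3840/(1+0.1375)^3 = 38.9885

C$38.99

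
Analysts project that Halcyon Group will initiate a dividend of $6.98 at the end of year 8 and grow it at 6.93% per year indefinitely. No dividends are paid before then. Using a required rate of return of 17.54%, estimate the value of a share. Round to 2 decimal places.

$21.22

Deferred-dividend DDM. At t=7 the remaining stream is a growing perpetuity with first payment D_8 = 6.98.
V_7 = D_8/(r−g) = 6.98/(0.1754−0.0693) = 65.7870
P₀ = V_7/(1+r)^7 = 65.7870/(1+0.1754)^7 = 21.2246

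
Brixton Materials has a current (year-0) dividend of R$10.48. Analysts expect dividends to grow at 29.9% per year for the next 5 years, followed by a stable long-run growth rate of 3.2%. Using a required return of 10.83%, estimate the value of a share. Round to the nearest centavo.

R$400.04

Two-stage DDM. Project D₁…D_5 at 0.299, terminal growth 0.032, discount at r = 0.1083.
D_1 = 13.6135
D_2 = 17.6840
D_3 = 22.9715
D_4 = 29.8399
D_5 = 38.7621
Terminal value at t=5: TV = D_6/(r−g) = 40.0025/(0.1083−0.032) = 524.2787
P₀ = 13.6135/(1+0.1083)^1 + 17.6840/(1+0.1083)^2 + 22.9715/(1+0.1083)^3 + 29.8399/(1+0.1083)^4 + 38.7621/(1+0.1083)^5 + 524.2787/(1+0.1083)^5 = 400.0391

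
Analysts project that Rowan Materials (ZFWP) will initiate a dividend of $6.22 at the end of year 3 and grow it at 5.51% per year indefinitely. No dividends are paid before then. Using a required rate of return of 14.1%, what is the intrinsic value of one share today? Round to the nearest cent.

Deferred-dividend DDM. At t=2 the remaining stream is a growing perpetuity with first payment D_3 = 6.22.
V_2 = D_3/(r−g) = 6.22/(0.141−0.0551) = 72.4098
P₀ = V_2/(1+r)^2 = 72.4098/(1+0.141)^2 = 55.6194

$55.62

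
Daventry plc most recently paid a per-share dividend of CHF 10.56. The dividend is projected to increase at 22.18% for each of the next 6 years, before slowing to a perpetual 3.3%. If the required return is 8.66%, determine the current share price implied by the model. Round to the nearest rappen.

CHF 508.76

Two-stage DDM. Project D₁…D_6 at 0.2218, terminal growth 0.033, discount at r = 0.0866.
D_1 = 12.9022
D_2 = 15.7639
D_3 = 19.2604
D_4 = 23.5323
D_5 = 28.7518
D_6 = 35.1289
Terminal value at t=6: TV = D_7/(r−g) = 36.2882/(0.0866−0.033) = 677.0179
P₀ = 12.9022/(1+0.0866)^1 + 15.7639/(1+0.0866)^2 + 19.2604/(1+0.0866)^3 + 23.5323/(1+0.0866)^4 + 28.7518/(1+0.0866)^5 + 35.1289/(1+0.0866)^6 + 677.0179/(1+0.0866)^6 = 508.7638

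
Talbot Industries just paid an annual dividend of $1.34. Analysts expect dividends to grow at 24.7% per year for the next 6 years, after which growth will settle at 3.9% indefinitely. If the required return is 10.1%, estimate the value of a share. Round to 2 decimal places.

Two-stage DDM. Project D₁…D_6 at 0.247, terminal growth 0.039, discount at r = 0.101.
D_1 = 1.6710
D_2 = 2.0837
D_3 = 2.5984
D_4 = 3.2402
D_5 = 4.0405
D_6 = 5.0385
Terminal value at t=6: TV = D_7/(r−g) = 5.2350/(0.101−0.039) = 84.4359
P₀ = 1.6710/(1+0.101)^1 + 2.0837/(1+0.101)^2 + 2.5984/(1+0.101)^3 + 3.2402/(1+0.101)^4 + 4.0405/(1+0.101)^5 + 5.0385/(1+0.101)^6 + 84.4359/(1+0.101)^6 = 60.1175

$60.12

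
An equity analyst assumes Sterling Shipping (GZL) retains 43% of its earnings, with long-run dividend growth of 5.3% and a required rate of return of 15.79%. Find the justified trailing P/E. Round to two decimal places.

Payout ratio b = 1 − 0.43 = 0.57.
Justified trailing P/E = b(1+g)/(r−g) = 0.57×(1+0.053)/(0.1579−0.053) = 5.7217

5.72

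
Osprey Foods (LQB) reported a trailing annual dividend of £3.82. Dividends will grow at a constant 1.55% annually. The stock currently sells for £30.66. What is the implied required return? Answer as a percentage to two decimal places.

Rearranging the constant-growth DDM: r = D₁/P₀ + g.
D₁ = 3.82 × (1 + 0.0155) = 3.8792.
r = 3.8792 / 30.66 + 0.0155 = 0.12652 + 0.0155 = 0.14202

14.20%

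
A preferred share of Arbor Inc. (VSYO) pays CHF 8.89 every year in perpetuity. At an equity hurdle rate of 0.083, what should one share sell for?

Zero-growth DDM (perpetuity): P₀ = D/r = 8.89 / 0.083 = 107.1084

CHF 107.11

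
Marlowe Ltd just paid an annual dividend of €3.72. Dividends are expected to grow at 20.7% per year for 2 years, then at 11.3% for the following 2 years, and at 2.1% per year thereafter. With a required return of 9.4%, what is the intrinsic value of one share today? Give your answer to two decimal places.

€83.48

Three-stage DDM. Project D₁…D_4; terminal Gordon value at t=4 with g = 0.021; discount at r = 0.094.
D_1 = 4.4900
D_2 = 5.4195
D_3 = 6.0319
D_4 = 6.7135
TV_4 = 6.8545/(0.094−0.021) = 93.8968
P₀ = Σ Dₜ/(1+r)ᵗ + TV_4/(1+r)^4 = 83.4774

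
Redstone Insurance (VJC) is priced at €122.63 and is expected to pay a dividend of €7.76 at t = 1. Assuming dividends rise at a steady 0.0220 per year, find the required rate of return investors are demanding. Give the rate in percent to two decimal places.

8.53%

Rearranging the constant-growth DDM: r = D₁/P₀ + g.
r = 7.7600 / 122.63 + 0.022 = 0.06328 + 0.022 = 0.08528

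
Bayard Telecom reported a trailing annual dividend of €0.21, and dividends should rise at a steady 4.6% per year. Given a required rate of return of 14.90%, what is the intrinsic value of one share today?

Gordon growth model: P₀ = D₁/(r − g). D₁ = 0.21 × (1 + 0.046) = 0.2197.
P₀ = 0.2197 / (0.149 − 0.046) = 0.2197 / 0.103 = 2.1326

€2.13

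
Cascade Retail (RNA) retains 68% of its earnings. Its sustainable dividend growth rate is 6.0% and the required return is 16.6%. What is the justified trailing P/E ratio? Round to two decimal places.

Payout ratio b = 1 − 0.68 = 0.32.
Justified trailing P/E = b(1+g)/(r−g) = 0.32×(1+0.06)/(0.166−0.06) = 3.2000

3.20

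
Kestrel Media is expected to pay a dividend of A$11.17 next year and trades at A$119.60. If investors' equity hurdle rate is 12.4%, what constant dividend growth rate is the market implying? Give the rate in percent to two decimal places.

From P₀ = D₁/(r − g), the implied growth is g = r − D₁/P₀.
g = 0.124 − 11.17/119.60 = 0.124 − 0.09339 = 0.03061

3.06%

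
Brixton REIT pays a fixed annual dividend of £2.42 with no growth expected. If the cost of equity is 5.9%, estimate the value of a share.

Zero-growth DDM (perpetuity): P₀ = D/r = 2.42 / 0.059 = 41.0169

£41.02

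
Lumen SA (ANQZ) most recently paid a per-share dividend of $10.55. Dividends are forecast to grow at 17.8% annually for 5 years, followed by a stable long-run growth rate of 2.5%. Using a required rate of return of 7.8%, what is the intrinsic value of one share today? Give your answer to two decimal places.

Two-stage DDM. Project D₁…D_5 at 0.178, terminal growth 0.025, discount at r = 0.078.
D_1 = 12.4279
D_2 = 14.6401
D_3 = 17.2460
D_4 = 20.3158
D_5 = 23.9320
Terminal value at t=5: TV = D_6/(r−g) = 24.5303/(0.078−0.025) = 462.8358
P₀ = 12.4279/(1+0.078)^1 + 14.6401/(1+0.078)^2 + 17.2460/(1+0.078)^3 + 20.3158/(1+0.078)^4 + 23.9320/(1+0.078)^5 + 462.8358/(1+0.078)^5 = 387.3079

$387.31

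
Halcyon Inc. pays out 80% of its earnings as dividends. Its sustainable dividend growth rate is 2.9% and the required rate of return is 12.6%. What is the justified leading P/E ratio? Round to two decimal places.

8.25

Justified leading P/E = b/(r−g) = 0.80/(0.126−0.029) = 8.2474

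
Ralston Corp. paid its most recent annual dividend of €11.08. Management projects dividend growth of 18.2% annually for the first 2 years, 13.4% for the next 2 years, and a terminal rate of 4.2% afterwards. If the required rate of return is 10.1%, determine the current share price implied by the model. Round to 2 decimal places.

€290.62

Three-stage DDM. Project D₁…D_4; terminal Gordon value at t=4 with g = 0.042; discount at r = 0.101.
D_1 = 13.0966
D_2 = 15.4801
D_3 = 17.5545
D_4 = 19.9068
TV_4 = 20.7429/(0.101−0.042) = 351.5738
P₀ = Σ Dₜ/(1+r)ᵗ + TV_4/(1+r)^4 = 290.6241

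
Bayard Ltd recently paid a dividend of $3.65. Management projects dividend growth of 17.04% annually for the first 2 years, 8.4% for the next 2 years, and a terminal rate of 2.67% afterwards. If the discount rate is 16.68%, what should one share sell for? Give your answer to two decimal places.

Three-stage DDM. Project D₁…D_4; terminal Gordon value at t=4 with g = 0.0267; discount at r = 0.1668.
D_1 = 4.2720
D_2 = 4.9999
D_3 = 5.4199
D_4 = 5.8752
TV_4 = 6.0320/(0.1668−0.0267) = 43.0552
P₀ = Σ Dₜ/(1+r)ᵗ + TV_4/(1+r)^4 = 37.1451

$37.15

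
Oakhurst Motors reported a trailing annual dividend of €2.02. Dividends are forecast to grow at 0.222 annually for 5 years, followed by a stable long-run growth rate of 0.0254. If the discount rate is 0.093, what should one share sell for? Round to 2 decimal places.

€67.82

Two-stage DDM. Project D₁…D_5 at 0.222, terminal growth 0.0254, discount at r = 0.093.
D_1 = 2.4684
D_2 = 3.0164
D_3 = 3.6861
D_4 = 4.5044
D_5 = 5.5044
Terminal value at t=5: TV = D_6/(r−g) = 5.6442/(0.093−0.0254) = 83.4938
P₀ = 2.4684/(1+0.093)^1 + 3.0164/(1+0.093)^2 + 3.6861/(1+0.093)^3 + 4.5044/(1+0.093)^4 + 5.5044/(1+0.093)^5 + 83.4938/(1+0.093)^5 = 67.8157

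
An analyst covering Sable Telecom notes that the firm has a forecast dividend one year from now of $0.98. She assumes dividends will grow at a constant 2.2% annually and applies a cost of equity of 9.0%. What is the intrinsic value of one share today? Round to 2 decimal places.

Gordon growth model: P₀ = D₁/(r − g), with D₁ = 0.98 given directly.
P₀ = 0.9800 / (0.09 − 0.022) = 0.9800 / 0.068 = 14.4118

$14.41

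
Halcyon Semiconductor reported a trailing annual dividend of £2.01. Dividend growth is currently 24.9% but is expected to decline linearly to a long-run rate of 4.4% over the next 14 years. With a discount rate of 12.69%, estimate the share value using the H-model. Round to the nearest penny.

£60.11

H-model: P₀ = D₀[(1+g_L) + H(g_S−g_L)]/(r−g_L), with H = 14/2 = 7.
P₀ = 2.01 × [(1+0.044) + 7×(0.249−0.044)] / (0.1269−0.044)
   = 2.01 × 2.4790 / 0.0829 = 60.1060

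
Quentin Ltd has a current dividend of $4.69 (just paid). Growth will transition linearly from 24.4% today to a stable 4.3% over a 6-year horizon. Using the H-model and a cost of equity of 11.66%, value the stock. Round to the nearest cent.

$104.89

H-model: P₀ = D₀[(1+g_L) + H(g_S−g_L)]/(r−g_L), with H = 6/2 = 3.
P₀ = 4.69 × [(1+0.043) + 3×(0.244−0.043)] / (0.1166−0.043)
   = 4.69 × 1.6460 / 0.0736 = 104.8878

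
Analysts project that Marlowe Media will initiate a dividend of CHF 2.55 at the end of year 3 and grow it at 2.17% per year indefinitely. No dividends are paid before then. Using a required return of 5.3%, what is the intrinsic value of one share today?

Deferred-dividend DDM. At t=2 the remaining stream is a growing perpetuity with first payment D_3 = 2.55.
V_2 = D_3/(r−g) = 2.55/(0.053−0.0217) = 81.4696
P₀ = V_2/(1+r)^2 = 81.4696/(1+0.053)^2 = 73.4749

CHF 73.47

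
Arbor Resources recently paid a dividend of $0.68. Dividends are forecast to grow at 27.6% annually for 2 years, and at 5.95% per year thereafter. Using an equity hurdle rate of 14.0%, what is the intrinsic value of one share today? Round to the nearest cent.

$12.83

Two-stage DDM. Project D₁…D_2 at 0.276, terminal growth 0.0595, discount at r = 0.14.
D_1 = 0.8677
D_2 = 1.1072
Terminal value at t=2: TV = D_3/(r−g) = 1.1730/(0.14−0.0595) = 14.5719
P₀ = 0.8677/(1+0.14)^1 + 1.1072/(1+0.14)^2 + 14.5719/(1+0.14)^2 = 12.8256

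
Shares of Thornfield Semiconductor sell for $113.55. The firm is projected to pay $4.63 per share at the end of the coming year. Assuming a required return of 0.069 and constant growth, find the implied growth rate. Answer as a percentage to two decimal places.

2.82%

From P₀ = D₁/(r − g), the implied growth is g = r − D₁/P₀.
g = 0.069 − 4.63/113.55 = 0.069 − 0.04077 = 0.02823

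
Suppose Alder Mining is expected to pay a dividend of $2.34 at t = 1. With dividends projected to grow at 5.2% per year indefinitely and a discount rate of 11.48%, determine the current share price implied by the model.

Gordon growth model: P₀ = D₁/(r − g), with D₁ = 2.34 given directly.
P₀ = 2.3400 / (0.1148 − 0.052) = 2.3400 / 0.0628 = 37.2611

$37.26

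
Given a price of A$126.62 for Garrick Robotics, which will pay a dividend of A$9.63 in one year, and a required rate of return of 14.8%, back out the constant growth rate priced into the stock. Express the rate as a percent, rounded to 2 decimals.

7.19%

From P₀ = D₁/(r − g), the implied growth is g = r − D₁/P₀.
g = 0.148 − 9.63/126.62 = 0.148 − 0.07605 = 0.07195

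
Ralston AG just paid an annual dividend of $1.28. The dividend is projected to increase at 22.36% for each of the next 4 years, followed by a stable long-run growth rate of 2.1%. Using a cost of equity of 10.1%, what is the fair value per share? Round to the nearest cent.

Two-stage DDM. Project D₁…D_4 at 0.2236, terminal growth 0.021, discount at r = 0.101.
D_1 = 1.5662
D_2 = 1.9164
D_3 = 2.3449
D_4 = 2.8692
Terminal value at t=4: TV = D_5/(r−g) = 2.9295/(0.101−0.021) = 36.6188
P₀ = 1.5662/(1+0.101)^1 + 1.9164/(1+0.101)^2 + 2.3449/(1+0.101)^3 + 2.8692/(1+0.101)^4 + 36.6188/(1+0.101)^4 = 31.6334

$31.63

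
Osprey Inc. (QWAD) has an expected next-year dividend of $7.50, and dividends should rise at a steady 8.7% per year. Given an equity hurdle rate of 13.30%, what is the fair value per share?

Gordon growth model: P₀ = D₁/(r − g), with D₁ = 7.50 given directly.
P₀ = 7.5000 / (0.133 − 0.087) = 7.5000 / 0.046 = 163.0435

$163.04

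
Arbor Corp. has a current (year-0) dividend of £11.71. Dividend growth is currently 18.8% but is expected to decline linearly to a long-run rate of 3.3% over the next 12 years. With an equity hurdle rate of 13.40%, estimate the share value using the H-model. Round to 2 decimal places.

£227.59

H-model: P₀ = D₀[(1+g_L) + H(g_S−g_L)]/(r−g_L), with H = 12/2 = 6.
P₀ = 11.71 × [(1+0.033) + 6×(0.188−0.033)] / (0.134−0.033)
   = 11.71 × 1.9630 / 0.101 = 227.5914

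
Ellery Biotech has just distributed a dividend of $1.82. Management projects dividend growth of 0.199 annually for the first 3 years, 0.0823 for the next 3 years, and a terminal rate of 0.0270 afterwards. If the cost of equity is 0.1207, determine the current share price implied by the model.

$34.50

Three-stage DDM. Project D₁…D_6; terminal Gordon value at t=6 with g = 0.027; discount at r = 0.1207.
D_1 = 2.1822
D_2 = 2.6164
D_3 = 3.1371
D_4 = 3.3953
D_5 = 3.6747
D_6 = 3.9771
TV_6 = 4.0845/(0.1207−0.027) = 43.5916
P₀ = Σ Dₜ/(1+r)ᵗ + TV_6/(1+r)^6 = 34.4997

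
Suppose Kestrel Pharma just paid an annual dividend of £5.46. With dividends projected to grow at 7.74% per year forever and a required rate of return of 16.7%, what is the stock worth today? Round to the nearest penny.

£65.65

Gordon growth model: P₀ = D₁/(r − g). D₁ = 5.46 × (1 + 0.0774) = 5.8826.
P₀ = 5.8826 / (0.167 − 0.0774) = 5.8826 / 0.0896 = 65.6541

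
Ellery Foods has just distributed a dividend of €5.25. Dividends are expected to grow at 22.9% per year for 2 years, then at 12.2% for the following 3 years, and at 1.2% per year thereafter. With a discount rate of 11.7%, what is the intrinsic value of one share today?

€93.45

Three-stage DDM. Project D₁…D_5; terminal Gordon value at t=5 with g = 0.012; discount at r = 0.117.
D_1 = 6.4523
D_2 = 7.9298
D_3 = 8.8973
D_4 = 9.9827
D_5 = 11.2006
TV_5 = 11.3350/(0.117−0.012) = 107.9525
P₀ = Σ Dₜ/(1+r)ᵗ + TV_5/(1+r)^5 = 93.4522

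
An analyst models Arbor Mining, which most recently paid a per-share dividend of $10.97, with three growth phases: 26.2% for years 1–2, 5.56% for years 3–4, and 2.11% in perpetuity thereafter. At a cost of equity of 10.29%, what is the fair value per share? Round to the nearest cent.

Three-stage DDM. Project D₁…D_4; terminal Gordon value at t=4 with g = 0.0211; discount at r = 0.1029.
D_1 = 13.8441
D_2 = 17.4713
D_3 = 18.4427
D_4 = 19.4681
TV_4 = 19.8789/(0.1029−0.0211) = 243.0184
P₀ = Σ Dₜ/(1+r)ᵗ + TV_4/(1+r)^4 = 218.0666

$218.07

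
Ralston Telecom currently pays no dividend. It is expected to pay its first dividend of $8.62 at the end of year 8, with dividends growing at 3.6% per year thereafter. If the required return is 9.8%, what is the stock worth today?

$72.26

Deferred-dividend DDM. At t=7 the remaining stream is a growing perpetuity with first payment D_8 = 8.62.
V_7 = D_8/(r−g) = 8.62/(0.098−0.036) = 139.0323
P₀ = V_7/(1+r)^7 = 139.0323/(1+0.098)^7 = 72.2602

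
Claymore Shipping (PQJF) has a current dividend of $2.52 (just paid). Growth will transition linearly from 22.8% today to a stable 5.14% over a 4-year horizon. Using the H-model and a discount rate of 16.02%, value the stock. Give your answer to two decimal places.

$32.53

H-model: P₀ = D₀[(1+g_L) + H(g_S−g_L)]/(r−g_L), with H = 4/2 = 2.
P₀ = 2.52 × [(1+0.0514) + 2×(0.228−0.0514)] / (0.1602−0.0514)
   = 2.52 × 1.4046 / 0.1088 = 32.5330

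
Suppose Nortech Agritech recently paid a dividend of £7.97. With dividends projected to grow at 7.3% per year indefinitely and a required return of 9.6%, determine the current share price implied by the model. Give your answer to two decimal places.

£371.82

Gordon growth model: P₀ = D₁/(r − g). D₁ = 7.97 × (1 + 0.073) = 8.5518.
P₀ = 8.5518 / (0.096 − 0.073) = 8.5518 / 0.023 = 371.8178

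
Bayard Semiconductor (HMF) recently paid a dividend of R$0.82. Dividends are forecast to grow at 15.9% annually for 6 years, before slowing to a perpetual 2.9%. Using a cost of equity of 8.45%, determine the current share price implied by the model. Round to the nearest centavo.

R$28.90

Two-stage DDM. Project D₁…D_6 at 0.159, terminal growth 0.029, discount at r = 0.0845.
D_1 = 0.9504
D_2 = 1.1015
D_3 = 1.2766
D_4 = 1.4796
D_5 = 1.7149
D_6 = 1.9875
Terminal value at t=6: TV = D_7/(r−g) = 2.0452/(0.0845−0.029) = 36.8499
P₀ = 0.9504/(1+0.0845)^1 + 1.1015/(1+0.0845)^2 + 1.2766/(1+0.0845)^3 + 1.4796/(1+0.0845)^4 + 1.7149/(1+0.0845)^5 + 1.9875/(1+0.0845)^6 + 36.8499/(1+0.0845)^6 = 28.8976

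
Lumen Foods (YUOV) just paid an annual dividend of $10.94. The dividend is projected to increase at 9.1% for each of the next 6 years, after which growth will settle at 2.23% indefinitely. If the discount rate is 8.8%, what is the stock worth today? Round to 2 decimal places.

$239.34

Two-stage DDM. Project D₁…D_6 at 0.091, terminal growth 0.0223, discount at r = 0.088.
D_1 = 11.9355
D_2 = 13.0217
D_3 = 14.2066
D_4 = 15.4995
D_5 = 16.9099
D_6 = 18.4487
Terminal value at t=6: TV = D_7/(r−g) = 18.8601/(0.088−0.0223) = 287.0641
P₀ = 11.9355/(1+0.088)^1 + 13.0217/(1+0.088)^2 + 14.2066/(1+0.088)^3 + 15.4995/(1+0.088)^4 + 16.9099/(1+0.088)^5 + 18.4487/(1+0.088)^6 + 287.0641/(1+0.088)^6 = 239.3399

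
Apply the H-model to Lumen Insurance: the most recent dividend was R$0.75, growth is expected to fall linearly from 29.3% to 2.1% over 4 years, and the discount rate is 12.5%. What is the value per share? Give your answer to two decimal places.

H-model: P₀ = D₀[(1+g_L) + H(g_S−g_L)]/(r−g_L), with H = 4/2 = 2.
P₀ = 0.75 × [(1+0.021) + 2×(0.293−0.021)] / (0.125−0.021)
   = 0.75 × 1.5650 / 0.104 = 11.2861

R$11.29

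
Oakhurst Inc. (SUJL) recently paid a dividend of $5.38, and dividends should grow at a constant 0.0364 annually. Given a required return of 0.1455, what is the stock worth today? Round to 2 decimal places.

$51.11

Gordon growth model: P₀ = D₁/(r − g). D₁ = 5.38 × (1 + 0.0364) = 5.5758.
P₀ = 5.5758 / (0.1455 − 0.0364) = 5.5758 / 0.1091 = 51.1075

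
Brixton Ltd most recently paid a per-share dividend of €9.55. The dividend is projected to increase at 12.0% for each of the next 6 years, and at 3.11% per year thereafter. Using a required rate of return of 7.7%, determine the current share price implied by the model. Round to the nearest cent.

Two-stage DDM. Project D₁…D_6 at 0.12, terminal growth 0.0311, discount at r = 0.077.
D_1 = 10.6960
D_2 = 11.9795
D_3 = 13.4171
D_4 = 15.0271
D_5 = 16.8304
D_6 = 18.8500
Terminal value at t=6: TV = D_7/(r−g) = 19.4362/(0.077−0.0311) = 423.4475
P₀ = 10.6960/(1+0.077)^1 + 11.9795/(1+0.077)^2 + 13.4171/(1+0.077)^3 + 15.0271/(1+0.077)^4 + 16.8304/(1+0.077)^5 + 18.8500/(1+0.077)^6 + 423.4475/(1+0.077)^6 = 337.1964

€337.20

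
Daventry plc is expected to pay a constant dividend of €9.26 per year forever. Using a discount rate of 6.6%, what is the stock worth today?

€140.30

Zero-growth DDM (perpetuity): P₀ = D/r = 9.26 / 0.066 = 140.3030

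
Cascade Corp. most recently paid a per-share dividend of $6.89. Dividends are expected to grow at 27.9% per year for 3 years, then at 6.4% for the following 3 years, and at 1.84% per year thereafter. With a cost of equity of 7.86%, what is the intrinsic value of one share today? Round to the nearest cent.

$249.44

Three-stage DDM. Project D₁…D_6; terminal Gordon value at t=6 with g = 0.0184; discount at r = 0.0786.
D_1 = 8.8123
D_2 = 11.2709
D_3 = 14.4155
D_4 = 15.3381
D_5 = 16.3198
D_6 = 17.3642
TV_6 = 17.6837/(0.0786−0.0184) = 293.7498
P₀ = Σ Dₜ/(1+r)ᵗ + TV_6/(1+r)^6 = 249.4447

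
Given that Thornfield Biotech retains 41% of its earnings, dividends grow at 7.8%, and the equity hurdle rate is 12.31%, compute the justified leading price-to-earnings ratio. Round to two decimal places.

Payout ratio b = 1 − 0.41 = 0.59.
Justified leading P/E = b/(r−g) = 0.59/(0.1231−0.078) = 13.0820

13.08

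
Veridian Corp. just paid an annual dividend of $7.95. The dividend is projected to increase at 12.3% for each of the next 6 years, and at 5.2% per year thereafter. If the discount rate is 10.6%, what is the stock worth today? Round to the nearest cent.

$220.05

Two-stage DDM. Project D₁…D_6 at 0.123, terminal growth 0.052, discount at r = 0.106.
D_1 = 8.9278
D_2 = 10.0260
D_3 = 11.2592
D_4 = 12.6440
D_5 = 14.1993
D_6 = 15.9458
Terminal value at t=6: TV = D_7/(r−g) = 16.7750/(0.106−0.052) = 310.6473
P₀ = 8.9278/(1+0.106)^1 + 10.0260/(1+0.106)^2 + 11.2592/(1+0.106)^3 + 12.6440/(1+0.106)^4 + 14.1993/(1+0.106)^5 + 15.9458/(1+0.106)^6 + 310.6473/(1+0.106)^6 = 220.0544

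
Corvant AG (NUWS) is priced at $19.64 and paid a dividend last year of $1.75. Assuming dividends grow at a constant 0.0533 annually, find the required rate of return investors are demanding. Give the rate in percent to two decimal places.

14.72%

Rearranging the constant-growth DDM: r = D₁/P₀ + g.
D₁ = 1.75 × (1 + 0.0533) = 1.8433.
r = 1.8433 / 19.64 + 0.0533 = 0.09385 + 0.0533 = 0.14715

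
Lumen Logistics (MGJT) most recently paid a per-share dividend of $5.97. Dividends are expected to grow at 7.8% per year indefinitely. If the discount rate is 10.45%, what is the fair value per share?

Gordon growth model: P₀ = D₁/(r − g). D₁ = 5.97 × (1 + 0.078) = 6.4357.
P₀ = 6.4357 / (0.1045 − 0.078) = 6.4357 / 0.0265 = 242.8551

$242.86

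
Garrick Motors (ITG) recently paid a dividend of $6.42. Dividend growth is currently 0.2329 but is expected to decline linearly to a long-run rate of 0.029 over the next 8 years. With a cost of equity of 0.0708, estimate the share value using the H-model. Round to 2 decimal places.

$283.31

H-model: P₀ = D₀[(1+g_L) + H(g_S−g_L)]/(r−g_L), with H = 8/2 = 4.
P₀ = 6.42 × [(1+0.029) + 4×(0.2329−0.029)] / (0.0708−0.029)
   = 6.42 × 1.8446 / 0.0418 = 283.3094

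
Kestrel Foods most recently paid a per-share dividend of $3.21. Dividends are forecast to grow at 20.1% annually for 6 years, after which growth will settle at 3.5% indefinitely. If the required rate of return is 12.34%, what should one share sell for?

Two-stage DDM. Project D₁…D_6 at 0.201, terminal growth 0.035, discount at r = 0.1234.
D_1 = 3.8552
D_2 = 4.6301
D_3 = 5.5608
D_4 = 6.6785
D_5 = 8.0208
D_6 = 9.6330
Terminal value at t=6: TV = D_7/(r−g) = 9.9702/(0.1234−0.035) = 112.7850
P₀ = 3.8552/(1+0.1234)^1 + 4.6301/(1+0.1234)^2 + 5.5608/(1+0.1234)^3 + 6.6785/(1+0.1234)^4 + 8.0208/(1+0.1234)^5 + 9.6330/(1+0.1234)^6 + 112.7850/(1+0.1234)^6 = 80.6017

$80.60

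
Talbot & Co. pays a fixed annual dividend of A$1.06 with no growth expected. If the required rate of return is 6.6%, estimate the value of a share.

Zero-growth DDM (perpetuity): P₀ = D/r = 1.06 / 0.066 = 16.0606

A$16.06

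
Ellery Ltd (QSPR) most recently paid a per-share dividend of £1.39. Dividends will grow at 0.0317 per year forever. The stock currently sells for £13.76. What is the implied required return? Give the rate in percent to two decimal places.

13.59%

Rearranging the constant-growth DDM: r = D₁/P₀ + g.
D₁ = 1.39 × (1 + 0.0317) = 1.4341.
r = 1.4341 / 13.76 + 0.0317 = 0.10422 + 0.0317 = 0.13592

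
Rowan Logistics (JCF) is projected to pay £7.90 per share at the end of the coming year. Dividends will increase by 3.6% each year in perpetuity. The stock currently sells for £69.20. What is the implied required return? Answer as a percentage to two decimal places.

15.02%

Rearranging the constant-growth DDM: r = D₁/P₀ + g.
r = 7.9000 / 69.20 + 0.036 = 0.11416 + 0.036 = 0.15016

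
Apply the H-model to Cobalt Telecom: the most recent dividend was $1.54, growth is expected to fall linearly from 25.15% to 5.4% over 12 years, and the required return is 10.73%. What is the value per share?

$64.69

H-model: P₀ = D₀[(1+g_L) + H(g_S−g_L)]/(r−g_L), with H = 12/2 = 6.
P₀ = 1.54 × [(1+0.054) + 6×(0.2515−0.054)] / (0.1073−0.054)
   = 1.54 × 2.2390 / 0.0533 = 64.6916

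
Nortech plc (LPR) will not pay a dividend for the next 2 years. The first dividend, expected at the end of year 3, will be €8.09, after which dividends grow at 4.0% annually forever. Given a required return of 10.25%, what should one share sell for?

Deferred-dividend DDM. At t=2 the remaining stream is a growing perpetuity with first payment D_3 = 8.09.
V_2 = D_3/(r−g) = 8.09/(0.1025−0.04) = 129.4400
P₀ = V_2/(1+r)^2 = 129.4400/(1+0.1025)^2 = 106.4906

€106.49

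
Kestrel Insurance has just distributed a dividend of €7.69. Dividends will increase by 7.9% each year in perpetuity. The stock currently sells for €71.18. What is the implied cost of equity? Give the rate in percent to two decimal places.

19.56%

Rearranging the constant-growth DDM: r = D₁/P₀ + g.
D₁ = 7.69 × (1 + 0.079) = 8.2975.
r = 8.2975 / 71.18 + 0.079 = 0.11657 + 0.079 = 0.19557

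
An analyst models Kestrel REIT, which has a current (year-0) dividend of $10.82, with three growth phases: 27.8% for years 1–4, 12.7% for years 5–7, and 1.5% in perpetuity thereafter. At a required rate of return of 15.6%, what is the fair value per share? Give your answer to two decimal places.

$209.88

Three-stage DDM. Project D₁…D_7; terminal Gordon value at t=7 with g = 0.015; discount at r = 0.156.
D_1 = 13.8280
D_2 = 17.6721
D_3 = 22.5850
D_4 = 28.8636
D_5 = 32.5293
D_6 = 36.6605
D_7 = 41.3164
TV_7 = 41.9361/(0.156−0.015) = 297.4194
P₀ = Σ Dₜ/(1+r)ᵗ + TV_7/(1+r)^7 = 209.8768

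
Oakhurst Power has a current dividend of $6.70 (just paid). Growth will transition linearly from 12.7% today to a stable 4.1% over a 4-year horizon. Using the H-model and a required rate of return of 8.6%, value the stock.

H-model: P₀ = D₀[(1+g_L) + H(g_S−g_L)]/(r−g_L), with H = 4/2 = 2.
P₀ = 6.70 × [(1+0.041) + 2×(0.127−0.041)] / (0.086−0.041)
   = 6.70 × 1.2130 / 0.045 = 180.6022

$180.60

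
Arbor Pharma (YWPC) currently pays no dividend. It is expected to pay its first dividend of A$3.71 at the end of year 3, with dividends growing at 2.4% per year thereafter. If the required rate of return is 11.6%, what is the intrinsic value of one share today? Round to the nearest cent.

A$32.38

Deferred-dividend DDM. At t=2 the remaining stream is a growing perpetuity with first payment D_3 = 3.71.
V_2 = D_3/(r−g) = 3.71/(0.116−0.024) = 40.3261
P₀ = V_2/(1+r)^2 = 40.3261/(1+0.116)^2 = 32.3786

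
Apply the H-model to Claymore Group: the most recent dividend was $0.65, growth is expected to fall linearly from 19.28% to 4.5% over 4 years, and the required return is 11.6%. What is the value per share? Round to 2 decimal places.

H-model: P₀ = D₀[(1+g_L) + H(g_S−g_L)]/(r−g_L), with H = 4/2 = 2.
P₀ = 0.65 × [(1+0.045) + 2×(0.1928−0.045)] / (0.116−0.045)
   = 0.65 × 1.3406 / 0.071 = 12.2731

$12.27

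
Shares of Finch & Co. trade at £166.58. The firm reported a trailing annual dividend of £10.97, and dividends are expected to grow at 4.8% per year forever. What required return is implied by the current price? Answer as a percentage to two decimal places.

Rearranging the constant-growth DDM: r = D₁/P₀ + g.
D₁ = 10.97 × (1 + 0.048) = 11.4966.
r = 11.4966 / 166.58 + 0.048 = 0.06902 + 0.048 = 0.11702

11.70%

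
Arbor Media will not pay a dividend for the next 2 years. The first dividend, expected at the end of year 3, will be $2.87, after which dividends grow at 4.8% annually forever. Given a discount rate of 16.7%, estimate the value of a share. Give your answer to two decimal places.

$17.71

Deferred-dividend DDM. At t=2 the remaining stream is a growing perpetuity with first payment D_3 = 2.87.
V_2 = D_3/(r−g) = 2.87/(0.167−0.048) = 24.1176
P₀ = V_2/(1+r)^2 = 24.1176/(1+0.167)^2 = 17.7090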